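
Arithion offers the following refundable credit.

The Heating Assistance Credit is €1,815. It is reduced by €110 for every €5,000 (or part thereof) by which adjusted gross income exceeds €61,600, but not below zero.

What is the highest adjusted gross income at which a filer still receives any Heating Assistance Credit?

€141,600

After 16 increments the reduction is 16 × €110 = €1,760, leaving €55; one more increment wipes it out. Increment 16 ends at excess 16 × €5,000 = €80,000, so the highest qualifying income is €61,600 + €80,000 = €141,600.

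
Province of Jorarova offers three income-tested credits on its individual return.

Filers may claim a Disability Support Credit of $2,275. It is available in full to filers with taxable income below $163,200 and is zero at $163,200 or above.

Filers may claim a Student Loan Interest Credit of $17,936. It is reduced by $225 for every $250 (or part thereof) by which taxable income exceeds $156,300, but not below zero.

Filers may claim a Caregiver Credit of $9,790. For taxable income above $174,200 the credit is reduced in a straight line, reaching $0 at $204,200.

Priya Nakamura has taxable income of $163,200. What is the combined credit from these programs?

Disability Support Credit: $163,200 meets or exceeds the $163,200 cutoff, so the credit is $0.
Student Loan Interest Credit: income exceeds $156,300 by $6,900, which is 28 full-or-partial $250 increments; reduction = 28 × $225 = $6,300, leaving $11,636.
Caregiver Credit: $163,200 is at or below the $174,200 threshold, so the full $9,790 applies.
Total: $0 + $11,636 + $9,790 = $21,426.

$21,426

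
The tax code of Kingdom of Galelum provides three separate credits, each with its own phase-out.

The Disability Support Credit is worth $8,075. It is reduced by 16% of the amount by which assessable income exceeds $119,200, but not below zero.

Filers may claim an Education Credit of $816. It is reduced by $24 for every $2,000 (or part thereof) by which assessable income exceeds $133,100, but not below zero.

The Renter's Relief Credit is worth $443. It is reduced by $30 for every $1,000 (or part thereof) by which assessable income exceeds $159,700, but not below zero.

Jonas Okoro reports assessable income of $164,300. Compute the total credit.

Disability Support Credit: 16% of the $45,100 excess over $119,200 is $7,216; credit = $8,075 − $7,216 = $859.
Education Credit: income exceeds $133,100 by $31,200, which is 16 full-or-partial $2,000 increments; reduction = 16 × $24 = $384, leaving $432.
Renter's Relief Credit: income exceeds $159,700 by $4,600, which is 5 full-or-partial $1,000 increments; reduction = 5 × $30 = $150, leaving $293.
Total: $859 + $432 + $293 = $1,584.

$1,584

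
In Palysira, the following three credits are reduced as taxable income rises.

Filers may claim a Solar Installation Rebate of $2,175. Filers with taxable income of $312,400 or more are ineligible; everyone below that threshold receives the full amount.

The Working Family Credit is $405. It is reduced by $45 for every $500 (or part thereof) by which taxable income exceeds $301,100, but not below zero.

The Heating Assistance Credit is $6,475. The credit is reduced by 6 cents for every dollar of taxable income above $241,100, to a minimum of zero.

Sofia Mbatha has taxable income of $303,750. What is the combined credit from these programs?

Solar Installation Rebate: $303,750 is below the $312,400 cutoff, so the full $2,175 applies.
Working Family Credit: income exceeds $301,100 by $2,650, which is 6 full-or-partial $500 increments; reduction = 6 × $45 = $270, leaving $135.
Heating Assistance Credit: 6% of the $62,650 excess over $241,100 is $3,759; credit = $6,475 − $3,759 = $2,716.
Total: $2,175 + $135 + $2,716 = $5,026.

$5,026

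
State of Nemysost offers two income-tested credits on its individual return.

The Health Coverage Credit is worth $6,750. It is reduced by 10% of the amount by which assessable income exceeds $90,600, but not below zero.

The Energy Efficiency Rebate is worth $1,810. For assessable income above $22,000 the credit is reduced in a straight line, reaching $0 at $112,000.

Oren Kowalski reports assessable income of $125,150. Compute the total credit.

$3,295

Health Coverage Credit: 10% of the $34,550 excess over $90,600 is $3,455; credit = $6,750 − $3,455 = $3,295.
Energy Efficiency Rebate: $125,150 is at or above $112,000, so the credit is $0.
Total: $3,295 + $0 = $3,295.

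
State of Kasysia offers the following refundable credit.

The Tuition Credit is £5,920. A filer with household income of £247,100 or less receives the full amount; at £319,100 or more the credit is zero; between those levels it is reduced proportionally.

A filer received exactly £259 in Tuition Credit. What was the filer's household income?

£315,950

£259 is 259/5,920 of the full £5,920, so 5,661/5,920 of the £72,000 range has been used: income = £247,100 + £72,000 × 5,661/5,920 = £315,950.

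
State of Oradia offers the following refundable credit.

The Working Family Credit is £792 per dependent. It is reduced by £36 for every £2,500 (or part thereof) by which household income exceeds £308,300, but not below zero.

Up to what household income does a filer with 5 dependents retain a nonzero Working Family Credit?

Full credit = 5 × £792 = £3,960.
After 109 increments the reduction is 109 × £36 = £3,924, leaving £36; one more increment wipes it out. Increment 109 ends at excess 109 × £2,500 = £272,500, so the highest qualifying income is £308,300 + £272,500 = £580,800.

£580,800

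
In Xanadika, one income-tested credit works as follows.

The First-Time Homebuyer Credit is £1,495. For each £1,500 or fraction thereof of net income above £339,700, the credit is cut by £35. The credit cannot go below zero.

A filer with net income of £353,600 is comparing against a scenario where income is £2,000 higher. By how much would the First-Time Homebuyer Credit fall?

£35

At £353,600 — income exceeds £339,700 by £13,900, which is 10 full-or-partial £1,500 increments; reduction = 10 × £35 = £350, leaving £1,145.
At £355,600 — income exceeds £339,700 by £15,900, which is 11 full-or-partial £1,500 increments; reduction = 11 × £35 = £385, leaving £1,110.
Lost: £1,145 − £1,110 = £35.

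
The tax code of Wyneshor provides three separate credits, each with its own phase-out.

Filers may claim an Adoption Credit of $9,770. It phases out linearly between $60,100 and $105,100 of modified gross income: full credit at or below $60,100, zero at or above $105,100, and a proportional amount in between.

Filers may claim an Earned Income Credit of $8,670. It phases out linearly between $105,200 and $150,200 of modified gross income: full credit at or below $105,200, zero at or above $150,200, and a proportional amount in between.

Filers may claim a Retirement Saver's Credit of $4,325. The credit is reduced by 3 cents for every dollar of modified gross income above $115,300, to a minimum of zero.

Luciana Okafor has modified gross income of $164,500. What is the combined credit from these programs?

Adoption Credit: $164,500 is at or above $105,100, so the credit is $0.
Earned Income Credit: $164,500 is at or above $150,200, so the credit is $0.
Retirement Saver's Credit: 3% of the $49,200 excess over $115,300 is $1,476; credit = $4,325 − $1,476 = $2,849.
Total: $0 + $0 + $2,849 = $2,849.

$2,849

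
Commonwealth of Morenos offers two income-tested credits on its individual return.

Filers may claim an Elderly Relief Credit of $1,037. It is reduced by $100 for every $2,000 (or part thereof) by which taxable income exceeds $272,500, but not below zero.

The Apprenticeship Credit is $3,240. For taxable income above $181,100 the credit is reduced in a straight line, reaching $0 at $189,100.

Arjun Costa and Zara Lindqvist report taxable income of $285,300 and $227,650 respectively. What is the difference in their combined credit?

$700

Arjun ($285,300): Elderly Relief Credit: income exceeds $272,500 by $12,800, which is 7 full-or-partial $2,000 increments; reduction = 7 × $100 = $700, leaving $337. Apprenticeship Credit: $285,300 is at or above $189,100, so the credit is $0. total $337 + $0 = $337
Zara ($227,650): Elderly Relief Credit: $227,650 is at or below the $272,500 threshold, so the full $1,037 applies. Apprenticeship Credit: $227,650 is at or above $189,100, so the credit is $0. total $1,037 + $0 = $1,037
Difference: |$337 − $1,037| = $700.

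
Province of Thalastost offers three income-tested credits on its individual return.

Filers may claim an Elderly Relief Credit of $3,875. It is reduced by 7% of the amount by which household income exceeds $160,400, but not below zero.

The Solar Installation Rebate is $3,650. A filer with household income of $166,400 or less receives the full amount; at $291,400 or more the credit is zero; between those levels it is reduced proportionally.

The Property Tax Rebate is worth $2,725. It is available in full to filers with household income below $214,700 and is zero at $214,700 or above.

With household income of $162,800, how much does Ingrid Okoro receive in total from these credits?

Elderly Relief Credit: 7% of the $2,400 excess over $160,400 is $168; credit = $3,875 − $168 = $3,707.
Solar Installation Rebate: $162,800 is at or below the $166,400 threshold, so the full $3,650 applies.
Property Tax Rebate: $162,800 is below the $214,700 cutoff, so the full $2,725 applies.
Total: $3,707 + $3,650 + $2,725 = $10,082.

$10,082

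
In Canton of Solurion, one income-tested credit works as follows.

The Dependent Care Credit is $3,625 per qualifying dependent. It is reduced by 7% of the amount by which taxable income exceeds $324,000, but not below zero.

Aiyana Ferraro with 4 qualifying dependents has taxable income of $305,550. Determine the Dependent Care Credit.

Dependent Care Credit: base = 4 × $3,625 = $14,500. $305,550 is at or below the $324,000 threshold, so the full $14,500 applies.

$14,500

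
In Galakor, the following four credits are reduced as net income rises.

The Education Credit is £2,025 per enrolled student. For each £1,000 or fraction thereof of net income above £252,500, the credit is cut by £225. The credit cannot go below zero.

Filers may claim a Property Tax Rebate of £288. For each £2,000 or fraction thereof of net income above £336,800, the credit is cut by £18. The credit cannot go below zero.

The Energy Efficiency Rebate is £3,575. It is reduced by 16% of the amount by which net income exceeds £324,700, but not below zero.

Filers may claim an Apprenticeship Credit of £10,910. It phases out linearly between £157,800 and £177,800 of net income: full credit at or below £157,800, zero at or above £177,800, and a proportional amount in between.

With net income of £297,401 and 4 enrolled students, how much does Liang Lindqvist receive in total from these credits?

Education Credit: base = 4 × £2,025 = £8,100. income exceeds £252,500 by £44,901 → 45 increments × £225 = £10,125 ≥ base, so the credit is £0.
Property Tax Rebate: £297,401 is at or below the £336,800 threshold, so the full £288 applies.
Energy Efficiency Rebate: £297,401 is at or below the £324,700 threshold, so the full £3,575 applies.
Apprenticeship Credit: £297,401 is at or above £177,800, so the credit is £0.
Total: £0 + £288 + £3,575 + £0 = £3,863.

£3,863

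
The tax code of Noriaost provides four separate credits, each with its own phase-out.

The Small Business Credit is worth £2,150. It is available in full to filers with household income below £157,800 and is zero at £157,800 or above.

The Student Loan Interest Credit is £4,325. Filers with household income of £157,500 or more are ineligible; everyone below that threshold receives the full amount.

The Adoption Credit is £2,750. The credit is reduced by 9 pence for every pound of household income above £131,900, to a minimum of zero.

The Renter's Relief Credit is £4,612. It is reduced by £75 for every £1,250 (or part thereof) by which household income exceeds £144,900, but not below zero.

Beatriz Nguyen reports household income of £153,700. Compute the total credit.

£11,275

Small Business Credit: £153,700 is below the £157,800 cutoff, so the full £2,150 applies.
Student Loan Interest Credit: £153,700 is below the £157,500 cutoff, so the full £4,325 applies.
Adoption Credit: 9% of the £21,800 excess over £131,900 is £1,962; credit = £2,750 − £1,962 = £788.
Renter's Relief Credit: income exceeds £144,900 by £8,800, which is 8 full-or-partial £1,250 increments; reduction = 8 × £75 = £600, leaving £4,012.
Total: £2,150 + £4,325 + £788 + £4,012 = £11,275.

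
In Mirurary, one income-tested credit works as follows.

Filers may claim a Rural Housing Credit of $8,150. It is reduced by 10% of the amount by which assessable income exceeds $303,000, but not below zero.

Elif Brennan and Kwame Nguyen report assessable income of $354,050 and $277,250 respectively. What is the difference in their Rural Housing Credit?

Elif ($354,050): Rural Housing Credit: 10% of the $51,050 excess over $303,000 is $5,105; credit = $8,150 − $5,105 = $3,045.
Kwame ($277,250): Rural Housing Credit: $277,250 is at or below the $303,000 threshold, so the full $8,150 applies.
Difference: |$3,045 − $8,150| = $5,105.

$5,105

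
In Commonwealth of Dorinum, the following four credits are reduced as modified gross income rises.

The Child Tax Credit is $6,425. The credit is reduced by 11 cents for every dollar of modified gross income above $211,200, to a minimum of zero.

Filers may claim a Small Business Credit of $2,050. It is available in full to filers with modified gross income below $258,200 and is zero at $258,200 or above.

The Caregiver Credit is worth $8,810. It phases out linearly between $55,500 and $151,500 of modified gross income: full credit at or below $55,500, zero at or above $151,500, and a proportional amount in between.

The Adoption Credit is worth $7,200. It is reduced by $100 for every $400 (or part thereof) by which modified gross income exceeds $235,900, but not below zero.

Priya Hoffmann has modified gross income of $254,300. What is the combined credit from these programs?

Child Tax Credit: 11% of the $43,100 excess over $211,200 is $4,741; credit = $6,425 − $4,741 = $1,684.
Small Business Credit: $254,300 is below the $258,200 cutoff, so the full $2,050 applies.
Caregiver Credit: $254,300 is at or above $151,500, so the credit is $0.
Adoption Credit: income exceeds $235,900 by $18,400, which is 46 full-or-partial $400 increments; reduction = 46 × $100 = $4,600, leaving $2,600.
Total: $1,684 + $2,050 + $0 + $2,600 = $6,334.

$6,334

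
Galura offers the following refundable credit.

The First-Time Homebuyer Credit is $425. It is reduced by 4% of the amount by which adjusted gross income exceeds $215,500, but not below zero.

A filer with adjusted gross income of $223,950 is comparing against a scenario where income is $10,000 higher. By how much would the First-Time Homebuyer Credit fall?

At $223,950 — 4% of the $8,450 excess over $215,500 is $338; credit = $425 − $338 = $87.
At $233,950 — 4% of the $18,450 excess over $215,500 is $738 ≥ base, so the credit is $0.
Lost: $87 − $0 = $87.

$87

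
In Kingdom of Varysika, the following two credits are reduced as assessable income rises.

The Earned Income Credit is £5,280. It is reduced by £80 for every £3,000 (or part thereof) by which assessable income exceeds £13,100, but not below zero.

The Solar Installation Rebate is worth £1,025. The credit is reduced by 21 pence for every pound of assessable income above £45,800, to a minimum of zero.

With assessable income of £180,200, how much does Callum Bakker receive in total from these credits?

Earned Income Credit: income exceeds £13,100 by £167,100, which is 56 full-or-partial £3,000 increments; reduction = 56 × £80 = £4,480, leaving £800.
Solar Installation Rebate: 21% of the £134,400 excess over £45,800 is £28,224 ≥ base, so the credit is £0.
Total: £800 + £0 = £800.

£800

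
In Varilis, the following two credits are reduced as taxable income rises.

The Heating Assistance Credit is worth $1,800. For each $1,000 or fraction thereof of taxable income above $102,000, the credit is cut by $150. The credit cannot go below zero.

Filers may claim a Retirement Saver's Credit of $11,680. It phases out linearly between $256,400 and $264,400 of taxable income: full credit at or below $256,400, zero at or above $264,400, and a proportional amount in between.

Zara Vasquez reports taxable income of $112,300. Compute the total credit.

$11,830

Heating Assistance Credit: income exceeds $102,000 by $10,300, which is 11 full-or-partial $1,000 increments; reduction = 11 × $150 = $1,650, leaving $150.
Retirement Saver's Credit: $112,300 is at or below the $256,400 threshold, so the full $11,680 applies.
Total: $150 + $11,680 = $11,830.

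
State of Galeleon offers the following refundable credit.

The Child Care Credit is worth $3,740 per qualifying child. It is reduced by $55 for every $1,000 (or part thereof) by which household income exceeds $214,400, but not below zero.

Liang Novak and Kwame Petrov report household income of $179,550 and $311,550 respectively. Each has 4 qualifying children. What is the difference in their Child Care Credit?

$5,390

Liang ($179,550): Child Care Credit: base = 4 × $3,740 = $14,960. $179,550 is at or below the $214,400 threshold, so the full $14,960 applies.
Kwame ($311,550): Child Care Credit: base = 4 × $3,740 = $14,960. income exceeds $214,400 by $97,150, which is 98 full-or-partial $1,000 increments; reduction = 98 × $55 = $5,390, leaving $9,570.
Difference: |$14,960 − $9,570| = $5,390.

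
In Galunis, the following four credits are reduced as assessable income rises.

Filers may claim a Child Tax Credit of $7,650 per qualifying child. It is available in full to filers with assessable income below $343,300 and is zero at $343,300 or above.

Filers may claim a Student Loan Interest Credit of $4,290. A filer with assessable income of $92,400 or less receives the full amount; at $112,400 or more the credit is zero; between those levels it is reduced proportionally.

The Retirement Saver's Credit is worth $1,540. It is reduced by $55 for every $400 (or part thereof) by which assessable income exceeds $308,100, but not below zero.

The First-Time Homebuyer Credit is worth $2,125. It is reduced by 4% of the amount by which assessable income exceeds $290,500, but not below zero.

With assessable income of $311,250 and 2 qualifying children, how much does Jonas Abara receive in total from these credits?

$17,695

Child Tax Credit: base = 2 × $7,650 = $15,300. $311,250 is below the $343,300 cutoff, so the full $15,300 applies.
Student Loan Interest Credit: $311,250 is at or above $112,400, so the credit is $0.
Retirement Saver's Credit: income exceeds $308,100 by $3,150, which is 8 full-or-partial $400 increments; reduction = 8 × $55 = $440, leaving $1,100.
First-Time Homebuyer Credit: 4% of the $20,750 excess over $290,500 is $830; credit = $2,125 − $830 = $1,295.
Total: $15,300 + $0 + $1,100 + $1,295 = $17,695.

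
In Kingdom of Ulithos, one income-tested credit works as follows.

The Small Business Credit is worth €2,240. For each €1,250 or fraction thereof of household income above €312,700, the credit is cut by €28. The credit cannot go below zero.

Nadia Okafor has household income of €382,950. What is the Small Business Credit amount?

€644

Small Business Credit: income exceeds €312,700 by €70,250, which is 57 full-or-partial €1,250 increments; reduction = 57 × €28 = €1,596, leaving €644.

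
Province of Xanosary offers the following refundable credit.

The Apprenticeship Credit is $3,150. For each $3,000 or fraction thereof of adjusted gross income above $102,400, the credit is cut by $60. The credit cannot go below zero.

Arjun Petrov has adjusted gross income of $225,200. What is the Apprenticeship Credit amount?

Apprenticeship Credit: income exceeds $102,400 by $122,800, which is 41 full-or-partial $3,000 increments; reduction = 41 × $60 = $2,460, leaving $690.

$690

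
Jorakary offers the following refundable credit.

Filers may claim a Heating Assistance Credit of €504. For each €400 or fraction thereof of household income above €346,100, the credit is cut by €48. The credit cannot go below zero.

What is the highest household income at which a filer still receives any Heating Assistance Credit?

€350,100

After 10 increments the reduction is 10 × €48 = €480, leaving €24; one more increment wipes it out. Increment 10 ends at excess 10 × €400 = €4,000, so the highest qualifying income is €346,100 + €4,000 = €350,100.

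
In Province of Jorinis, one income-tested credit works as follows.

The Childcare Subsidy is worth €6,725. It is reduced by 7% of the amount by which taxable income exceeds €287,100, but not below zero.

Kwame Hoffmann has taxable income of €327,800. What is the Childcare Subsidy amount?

€3,876

Childcare Subsidy: 7% of the €40,700 excess over €287,100 is €2,849; credit = €6,725 − €2,849 = €3,876.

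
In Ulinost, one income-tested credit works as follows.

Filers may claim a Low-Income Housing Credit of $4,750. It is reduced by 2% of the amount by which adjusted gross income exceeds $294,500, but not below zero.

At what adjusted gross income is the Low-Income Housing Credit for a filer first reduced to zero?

The credit falls by 2% of each dollar above $294,500, so it reaches zero when the excess is $4,750 / 2% = $237,500: income = $294,500 + $237,500 = $532,000.

$532,000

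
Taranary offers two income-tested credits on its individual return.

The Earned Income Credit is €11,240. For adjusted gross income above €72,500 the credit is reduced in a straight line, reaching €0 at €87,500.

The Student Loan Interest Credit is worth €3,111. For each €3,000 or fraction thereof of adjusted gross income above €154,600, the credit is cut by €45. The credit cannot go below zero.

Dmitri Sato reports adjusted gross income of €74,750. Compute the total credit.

Earned Income Credit: €74,750 is €2,250 into a €15,000 phase-out range, leaving 12,750/15,000 of the credit: €11,240 × 12,750/15,000 = €9,554.
Student Loan Interest Credit: €74,750 is at or below the €154,600 threshold, so the full €3,111 applies.
Total: €9,554 + €3,111 = €12,665.

€12,665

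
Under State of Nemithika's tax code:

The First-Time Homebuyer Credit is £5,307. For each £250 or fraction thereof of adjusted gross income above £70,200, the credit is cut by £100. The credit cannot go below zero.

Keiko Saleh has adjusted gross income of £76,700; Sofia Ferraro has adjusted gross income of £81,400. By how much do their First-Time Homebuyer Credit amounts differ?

£1,900

Keiko (£76,700): First-Time Homebuyer Credit: income exceeds £70,200 by £6,500, which is 26 full-or-partial £250 increments; reduction = 26 × £100 = £2,600, leaving £2,707.
Sofia (£81,400): First-Time Homebuyer Credit: income exceeds £70,200 by £11,200, which is 45 full-or-partial £250 increments; reduction = 45 × £100 = £4,500, leaving £807.
Difference: |£2,707 − £807| = £1,900.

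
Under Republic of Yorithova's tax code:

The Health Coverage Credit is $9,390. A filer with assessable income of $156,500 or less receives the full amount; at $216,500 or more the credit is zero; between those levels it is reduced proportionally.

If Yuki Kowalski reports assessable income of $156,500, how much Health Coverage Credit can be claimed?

$9,390

Health Coverage Credit: $156,500 is at or below the $156,500 threshold, so the full $9,390 applies.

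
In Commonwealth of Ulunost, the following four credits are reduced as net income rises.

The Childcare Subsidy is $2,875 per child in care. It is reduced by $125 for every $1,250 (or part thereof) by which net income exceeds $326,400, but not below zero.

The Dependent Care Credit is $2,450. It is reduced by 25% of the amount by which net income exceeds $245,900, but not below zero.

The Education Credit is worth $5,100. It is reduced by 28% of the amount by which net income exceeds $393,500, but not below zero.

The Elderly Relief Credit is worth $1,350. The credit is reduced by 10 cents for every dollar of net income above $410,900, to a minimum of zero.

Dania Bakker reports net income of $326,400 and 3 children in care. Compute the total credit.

Childcare Subsidy: base = 3 × $2,875 = $8,625. $326,400 is at or below the $326,400 threshold, so the full $8,625 applies.
Dependent Care Credit: 25% of the $80,500 excess over $245,900 is $20,125 ≥ base, so the credit is $0.
Education Credit: $326,400 is at or below the $393,500 threshold, so the full $5,100 applies.
Elderly Relief Credit: $326,400 is at or below the $410,900 threshold, so the full $1,350 applies.
Total: $8,625 + $0 + $5,100 + $1,350 = $15,075.

$15,075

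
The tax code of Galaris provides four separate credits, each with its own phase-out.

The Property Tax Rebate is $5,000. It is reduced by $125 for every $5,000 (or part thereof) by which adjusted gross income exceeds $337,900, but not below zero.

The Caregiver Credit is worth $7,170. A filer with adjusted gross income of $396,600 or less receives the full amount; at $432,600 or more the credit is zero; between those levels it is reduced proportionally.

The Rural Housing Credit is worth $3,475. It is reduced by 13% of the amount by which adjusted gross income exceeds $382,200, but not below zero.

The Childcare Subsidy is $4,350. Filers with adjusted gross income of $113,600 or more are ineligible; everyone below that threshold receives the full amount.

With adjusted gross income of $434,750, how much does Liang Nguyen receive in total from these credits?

Property Tax Rebate: income exceeds $337,900 by $96,850, which is 20 full-or-partial $5,000 increments; reduction = 20 × $125 = $2,500, leaving $2,500.
Caregiver Credit: $434,750 is at or above $432,600, so the credit is $0.
Rural Housing Credit: 13% of the $52,550 excess over $382,200 is $6,831.50 ≥ base, so the credit is $0.
Childcare Subsidy: $434,750 meets or exceeds the $113,600 cutoff, so the credit is $0.
Total: $2,500 + $0 + $0 + $0 = $2,500.

$2,500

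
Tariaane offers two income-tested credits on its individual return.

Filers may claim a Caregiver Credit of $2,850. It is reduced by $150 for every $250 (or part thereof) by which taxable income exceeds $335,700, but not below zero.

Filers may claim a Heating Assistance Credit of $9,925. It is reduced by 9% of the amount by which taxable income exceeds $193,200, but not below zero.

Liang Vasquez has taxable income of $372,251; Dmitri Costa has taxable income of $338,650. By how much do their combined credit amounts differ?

$1,050

Liang ($372,251): Caregiver Credit: income exceeds $335,700 by $36,551 → 147 increments × $150 = $22,050 ≥ base, so the credit is $0. Heating Assistance Credit: 9% of the $179,051 excess over $193,200 is $16,114.59 ≥ base, so the credit is $0. total $0 + $0 = $0
Dmitri ($338,650): Caregiver Credit: income exceeds $335,700 by $2,950, which is 12 full-or-partial $250 increments; reduction = 12 × $150 = $1,800, leaving $1,050. Heating Assistance Credit: 9% of the $145,450 excess over $193,200 is $13,090.50 ≥ base, so the credit is $0. total $1,050 + $0 = $1,050
Difference: |$0 − $1,050| = $1,050.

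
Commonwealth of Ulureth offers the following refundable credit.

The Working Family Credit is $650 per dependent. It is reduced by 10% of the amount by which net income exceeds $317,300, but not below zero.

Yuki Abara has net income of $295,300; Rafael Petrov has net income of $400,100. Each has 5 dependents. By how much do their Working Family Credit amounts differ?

Yuki ($295,300): Working Family Credit: base = 5 × $650 = $3,250. $295,300 is at or below the $317,300 threshold, so the full $3,250 applies.
Rafael ($400,100): Working Family Credit: base = 5 × $650 = $3,250. 10% of the $82,800 excess over $317,300 is $8,280 ≥ base, so the credit is $0.
Difference: |$3,250 − $0| = $3,250.

$3,250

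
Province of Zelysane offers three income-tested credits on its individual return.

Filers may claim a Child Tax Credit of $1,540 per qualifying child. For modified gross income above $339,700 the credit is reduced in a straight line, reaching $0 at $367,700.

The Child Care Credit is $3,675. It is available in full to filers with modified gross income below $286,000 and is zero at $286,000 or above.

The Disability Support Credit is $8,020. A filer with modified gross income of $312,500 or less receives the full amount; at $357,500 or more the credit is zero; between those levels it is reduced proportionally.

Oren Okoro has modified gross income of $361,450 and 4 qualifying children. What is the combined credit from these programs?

Child Tax Credit: base = 4 × $1,540 = $6,160. $361,450 is $21,750 into a $28,000 phase-out range, leaving 6,250/28,000 of the credit: $6,160 × 6,250/28,000 = $1,375.
Child Care Credit: $361,450 meets or exceeds the $286,000 cutoff, so the credit is $0.
Disability Support Credit: $361,450 is at or above $357,500, so the credit is $0.
Total: $1,375 + $0 + $0 = $1,375.

$1,375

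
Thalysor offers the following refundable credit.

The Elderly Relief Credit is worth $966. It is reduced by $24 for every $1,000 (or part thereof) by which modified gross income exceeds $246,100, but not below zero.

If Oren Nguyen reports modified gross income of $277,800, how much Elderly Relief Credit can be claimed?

Elderly Relief Credit: income exceeds $246,100 by $31,700, which is 32 full-or-partial $1,000 increments; reduction = 32 × $24 = $768, leaving $198.

$198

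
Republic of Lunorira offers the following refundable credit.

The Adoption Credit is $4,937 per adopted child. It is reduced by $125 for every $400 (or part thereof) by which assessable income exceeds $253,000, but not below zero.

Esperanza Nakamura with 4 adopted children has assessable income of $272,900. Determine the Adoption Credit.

$13,498

Adoption Credit: base = 4 × $4,937 = $19,748. income exceeds $253,000 by $19,900, which is 50 full-or-partial $400 increments; reduction = 50 × $125 = $6,250, leaving $13,498.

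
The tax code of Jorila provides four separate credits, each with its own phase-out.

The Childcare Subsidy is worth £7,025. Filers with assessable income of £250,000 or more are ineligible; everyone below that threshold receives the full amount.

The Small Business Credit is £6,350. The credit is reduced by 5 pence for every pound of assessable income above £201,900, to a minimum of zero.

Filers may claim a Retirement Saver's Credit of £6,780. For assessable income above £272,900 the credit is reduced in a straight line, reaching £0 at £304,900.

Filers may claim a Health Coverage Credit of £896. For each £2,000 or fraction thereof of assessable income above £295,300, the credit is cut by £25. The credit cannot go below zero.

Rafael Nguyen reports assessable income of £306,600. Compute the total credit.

£1,861

Childcare Subsidy: £306,600 meets or exceeds the £250,000 cutoff, so the credit is £0.
Small Business Credit: 5% of the £104,700 excess over £201,900 is £5,235; credit = £6,350 − £5,235 = £1,115.
Retirement Saver's Credit: £306,600 is at or above £304,900, so the credit is £0.
Health Coverage Credit: income exceeds £295,300 by £11,300, which is 6 full-or-partial £2,000 increments; reduction = 6 × £25 = £150, leaving £746.
Total: £0 + £1,115 + £0 + £746 = £1,861.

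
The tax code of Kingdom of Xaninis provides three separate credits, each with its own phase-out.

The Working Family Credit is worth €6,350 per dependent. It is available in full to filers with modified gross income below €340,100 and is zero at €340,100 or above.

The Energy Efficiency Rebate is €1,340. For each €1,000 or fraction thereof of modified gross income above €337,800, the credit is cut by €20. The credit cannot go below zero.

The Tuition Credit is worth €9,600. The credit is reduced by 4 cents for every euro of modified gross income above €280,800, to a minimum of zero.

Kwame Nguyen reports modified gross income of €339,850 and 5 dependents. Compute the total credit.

Working Family Credit: base = 5 × €6,350 = €31,750. €339,850 is below the €340,100 cutoff, so the full €31,750 applies.
Energy Efficiency Rebate: income exceeds €337,800 by €2,050, which is 3 full-or-partial €1,000 increments; reduction = 3 × €20 = €60, leaving €1,280.
Tuition Credit: 4% of the €59,050 excess over €280,800 is €2,362; credit = €9,600 − €2,362 = €7,238.
Total: €31,750 + €1,280 + €7,238 = €40,268.

€40,268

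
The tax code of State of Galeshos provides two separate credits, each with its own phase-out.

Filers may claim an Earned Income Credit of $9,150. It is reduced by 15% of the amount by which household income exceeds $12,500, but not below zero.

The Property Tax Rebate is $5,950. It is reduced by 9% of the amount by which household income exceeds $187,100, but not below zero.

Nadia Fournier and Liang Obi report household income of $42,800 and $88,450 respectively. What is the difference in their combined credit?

$4,605

Nadia ($42,800): Earned Income Credit: 15% of the $30,300 excess over $12,500 is $4,545; credit = $9,150 − $4,545 = $4,605. Property Tax Rebate: $42,800 is at or below the $187,100 threshold, so the full $5,950 applies. total $4,605 + $5,950 = $10,555
Liang ($88,450): Earned Income Credit: 15% of the $75,950 excess over $12,500 is $11,392.50 ≥ base, so the credit is $0. Property Tax Rebate: $88,450 is at or below the $187,100 threshold, so the full $5,950 applies. total $0 + $5,950 = $5,950
Difference: |$10,555 − $5,950| = $4,605.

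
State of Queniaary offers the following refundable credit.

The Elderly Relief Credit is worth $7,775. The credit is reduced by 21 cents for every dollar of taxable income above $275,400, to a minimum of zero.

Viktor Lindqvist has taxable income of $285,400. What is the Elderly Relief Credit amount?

$5,675

Elderly Relief Credit: 21% of the $10,000 excess over $275,400 is $2,100; credit = $7,775 − $2,100 = $5,675.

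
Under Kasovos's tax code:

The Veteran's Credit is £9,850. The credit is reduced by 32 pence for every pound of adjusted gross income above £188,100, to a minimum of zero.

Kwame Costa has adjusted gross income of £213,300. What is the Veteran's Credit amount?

Veteran's Credit: 32% of the £25,200 excess over £188,100 is £8,064; credit = £9,850 − £8,064 = £1,786.

£1,786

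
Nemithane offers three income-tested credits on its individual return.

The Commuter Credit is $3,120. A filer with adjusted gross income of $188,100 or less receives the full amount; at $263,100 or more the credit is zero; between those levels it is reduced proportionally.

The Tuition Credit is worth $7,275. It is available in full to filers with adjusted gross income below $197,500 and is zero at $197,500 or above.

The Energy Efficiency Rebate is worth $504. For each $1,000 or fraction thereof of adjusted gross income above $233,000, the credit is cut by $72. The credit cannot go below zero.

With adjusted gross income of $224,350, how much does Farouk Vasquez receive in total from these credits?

Commuter Credit: $224,350 is $36,250 into a $75,000 phase-out range, leaving 38,750/75,000 of the credit: $3,120 × 38,750/75,000 = $1,612.
Tuition Credit: $224,350 meets or exceeds the $197,500 cutoff, so the credit is $0.
Energy Efficiency Rebate: $224,350 is at or below the $233,000 threshold, so the full $504 applies.
Total: $1,612 + $0 + $504 = $2,116.

$2,116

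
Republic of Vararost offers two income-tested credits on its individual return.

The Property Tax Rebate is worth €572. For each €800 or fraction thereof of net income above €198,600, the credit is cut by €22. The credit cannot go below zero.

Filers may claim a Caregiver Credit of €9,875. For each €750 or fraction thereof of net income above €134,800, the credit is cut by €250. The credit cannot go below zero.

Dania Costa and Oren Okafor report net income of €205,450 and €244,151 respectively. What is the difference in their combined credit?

€374

Dania (€205,450): Property Tax Rebate: income exceeds €198,600 by €6,850, which is 9 full-or-partial €800 increments; reduction = 9 × €22 = €198, leaving €374. Caregiver Credit: income exceeds €134,800 by €70,650 → 95 increments × €250 = €23,750 ≥ base, so the credit is €0. total €374 + €0 = €374
Oren (€244,151): Property Tax Rebate: income exceeds €198,600 by €45,551 → 57 increments × €22 = €1,254 ≥ base, so the credit is €0. Caregiver Credit: income exceeds €134,800 by €109,351 → 146 increments × €250 = €36,500 ≥ base, so the credit is €0. total €0 + €0 = €0
Difference: |€374 − €0| = €374.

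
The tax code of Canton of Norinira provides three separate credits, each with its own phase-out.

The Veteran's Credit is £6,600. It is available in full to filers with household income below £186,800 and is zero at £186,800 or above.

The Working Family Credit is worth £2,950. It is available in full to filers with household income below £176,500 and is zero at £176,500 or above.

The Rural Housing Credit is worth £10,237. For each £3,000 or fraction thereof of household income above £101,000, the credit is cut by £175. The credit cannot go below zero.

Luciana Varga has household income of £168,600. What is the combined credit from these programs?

Veteran's Credit: £168,600 is below the £186,800 cutoff, so the full £6,600 applies.
Working Family Credit: £168,600 is below the £176,500 cutoff, so the full £2,950 applies.
Rural Housing Credit: income exceeds £101,000 by £67,600, which is 23 full-or-partial £3,000 increments; reduction = 23 × £175 = £4,025, leaving £6,212.
Total: £6,600 + £2,950 + £6,212 = £15,762.

£15,762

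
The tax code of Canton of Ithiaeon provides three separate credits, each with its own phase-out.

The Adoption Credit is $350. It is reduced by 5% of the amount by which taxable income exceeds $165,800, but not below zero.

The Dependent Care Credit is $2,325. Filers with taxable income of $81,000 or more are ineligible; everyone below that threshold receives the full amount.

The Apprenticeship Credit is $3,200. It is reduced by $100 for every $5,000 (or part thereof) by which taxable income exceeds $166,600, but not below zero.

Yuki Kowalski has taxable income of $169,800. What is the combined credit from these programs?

$3,250

Adoption Credit: 5% of the $4,000 excess over $165,800 is $200; credit = $350 − $200 = $150.
Dependent Care Credit: $169,800 meets or exceeds the $81,000 cutoff, so the credit is $0.
Apprenticeship Credit: income exceeds $166,600 by $3,200, which is 1 full-or-partial $5,000 increment; reduction = 1 × $100 = $100, leaving $3,100.
Total: $150 + $0 + $3,100 = $3,250.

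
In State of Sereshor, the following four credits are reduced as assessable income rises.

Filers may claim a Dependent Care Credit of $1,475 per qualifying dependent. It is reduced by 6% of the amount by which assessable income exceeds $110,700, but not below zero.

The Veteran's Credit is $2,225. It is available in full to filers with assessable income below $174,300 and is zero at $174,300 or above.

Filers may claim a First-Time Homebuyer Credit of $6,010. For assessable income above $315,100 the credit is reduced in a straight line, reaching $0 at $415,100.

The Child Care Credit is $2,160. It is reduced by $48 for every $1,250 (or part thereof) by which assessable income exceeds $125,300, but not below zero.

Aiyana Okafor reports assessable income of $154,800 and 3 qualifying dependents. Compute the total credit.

$11,022

Dependent Care Credit: base = 3 × $1,475 = $4,425. 6% of the $44,100 excess over $110,700 is $2,646; credit = $4,425 − $2,646 = $1,779.
Veteran's Credit: $154,800 is below the $174,300 cutoff, so the full $2,225 applies.
First-Time Homebuyer Credit: $154,800 is at or below the $315,100 threshold, so the full $6,010 applies.
Child Care Credit: income exceeds $125,300 by $29,500, which is 24 full-or-partial $1,250 increments; reduction = 24 × $48 = $1,152, leaving $1,008.
Total: $1,779 + $2,225 + $6,010 + $1,008 = $11,022.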